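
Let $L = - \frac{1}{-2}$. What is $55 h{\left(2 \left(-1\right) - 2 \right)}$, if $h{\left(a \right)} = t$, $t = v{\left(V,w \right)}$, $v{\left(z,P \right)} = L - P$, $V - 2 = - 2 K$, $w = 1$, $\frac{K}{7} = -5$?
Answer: $- \frac{55}{2} \approx -27.5$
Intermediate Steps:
$K = -35$ ($K = 7 \left(-5\right) = -35$)
$L = \frac{1}{2}$ ($L = \left(-1\right) \left(- \frac{1}{2}\right) = \frac{1}{2} \approx 0.5$)
$V = 72$ ($V = 2 - -70 = 2 + 70 = 72$)
$v{\left(z,P \right)} = \frac{1}{2} - P$
$t = - \frac{1}{2}$ ($t = \frac{1}{2} - 1 = - \frac{1}{2} \approx -0.5$)
$h{\left(a \right)} = - \frac{1}{2}$
$55 h{\left(2 \left(-1\right) - 2 \right)} = 55 \left(- \frac{1}{2}\right) = - \frac{55}{2}$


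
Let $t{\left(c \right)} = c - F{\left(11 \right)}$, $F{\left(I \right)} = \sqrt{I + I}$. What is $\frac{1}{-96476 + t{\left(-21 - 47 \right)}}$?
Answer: $- \frac{48272}{4660371957} + \frac{\sqrt{22}}{9320743914} \approx -1.0357 \cdot 10^{-5}$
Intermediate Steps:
$F{\left(I \right)} = \sqrt{2} \sqrt{I}$ ($F{\left(I \right)} = \sqrt{2 I} = \sqrt{2} \sqrt{I}$)
$t{\left(c \right)} = c - \sqrt{22}$ ($t{\left(c \right)} = c - \sqrt{2} \sqrt{11} = c - \sqrt{22}$)
$\frac{1}{-96476 + t{\left(-21 - 47 \right)}} = \frac{1}{-96476 - \left(68 + \sqrt{22}\right)} = \frac{1}{-96544 - \sqrt{22}}$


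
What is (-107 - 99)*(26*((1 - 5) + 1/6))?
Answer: 61594/3 ≈ 20531.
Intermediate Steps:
(-107 - 99)*(26*((1 - 5) + 1/6)) = -5356*(-4 + ⅙) = -5356*(-23)/6 = -206*(-299/3) = 61594/3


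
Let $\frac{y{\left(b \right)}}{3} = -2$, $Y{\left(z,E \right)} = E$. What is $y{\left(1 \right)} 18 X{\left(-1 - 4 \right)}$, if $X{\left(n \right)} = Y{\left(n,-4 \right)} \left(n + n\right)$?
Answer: $-4320$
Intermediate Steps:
$y{\left(b \right)} = -6$ ($y{\left(b \right)} = 3 \left(-2\right) = -6$)
$X{\left(n \right)} = - 8 n$ ($X{\left(n \right)} = - 4 \left(n + n\right) = - 4 \cdot 2 n = - 8 n$)
$y{\left(1 \right)} 18 X{\left(-1 - 4 \right)} = \left(-6\right) 18 \left(- 8 \left(-1 - 4\right)\right) = - 108 \left(\left(-8\right) \left(-5\right)\right) = \left(-108\right) 40 = -4320$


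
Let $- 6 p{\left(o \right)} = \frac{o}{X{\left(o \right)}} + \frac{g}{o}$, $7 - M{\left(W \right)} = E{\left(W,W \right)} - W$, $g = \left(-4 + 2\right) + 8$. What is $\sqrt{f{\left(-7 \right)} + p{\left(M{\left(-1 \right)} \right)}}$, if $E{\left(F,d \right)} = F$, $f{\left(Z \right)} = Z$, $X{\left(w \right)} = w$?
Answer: $\frac{i \sqrt{12894}}{42} \approx 2.7036 i$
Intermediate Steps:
$g = 6$ ($g = -2 + 8 = 6$)
$M{\left(W \right)} = 7$ ($M{\left(W \right)} = 7 - \left(W - W\right) = 7 - 0 = 7 + 0 = 7$)
$p{\left(o \right)} = - \frac{1}{6} - \frac{1}{o}$ ($p{\left(o \right)} = - \frac{\frac{o}{o} + \frac{6}{o}}{6} = - \frac{1 + \frac{6}{o}}{6} = - \frac{1}{6} - \frac{1}{o}$)
$\sqrt{f{\left(-7 \right)} + p{\left(M{\left(-1 \right)} \right)}} = \sqrt{-7 + \frac{-6 - 7}{6 \cdot 7}} = \sqrt{-7 + \frac{1}{6} \cdot \frac{1}{7} \left(-6 - 7\right)} = \sqrt{-7 + \frac{1}{6} \cdot \frac{1}{7} \left(-13\right)} = \sqrt{-7 - \frac{13}{42}} = \sqrt{- \frac{307}{42}} = \frac{i \sqrt{12894}}{42}$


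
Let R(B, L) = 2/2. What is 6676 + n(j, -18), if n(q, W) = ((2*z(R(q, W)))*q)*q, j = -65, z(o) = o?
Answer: 15126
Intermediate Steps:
R(B, L) = 1 (R(B, L) = 2*(½) = 1)
n(q, W) = 2*q² (n(q, W) = ((2*1)*q)*q = (2*q)*q = 2*q²)
6676 + n(j, -18) = 6676 + 2*(-65)² = 6676 + 2*4225 = 6676 + 8450 = 15126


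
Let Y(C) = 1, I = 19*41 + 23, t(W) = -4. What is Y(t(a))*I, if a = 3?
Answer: 802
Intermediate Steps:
I = 802 (I = 779 + 23 = 802)
Y(t(a))*I = 1*802 = 802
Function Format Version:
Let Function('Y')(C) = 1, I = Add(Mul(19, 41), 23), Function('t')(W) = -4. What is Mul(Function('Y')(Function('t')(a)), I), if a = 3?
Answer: 802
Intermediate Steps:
I = 802 (I = Add(779, 23) = 802)
Mul(Function('Y')(Function('t')(a)), I) = Mul(1, 802) = 802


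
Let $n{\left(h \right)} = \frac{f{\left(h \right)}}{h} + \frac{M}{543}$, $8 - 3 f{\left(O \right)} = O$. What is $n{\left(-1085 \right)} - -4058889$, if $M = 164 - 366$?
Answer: $\frac{797104777264}{196385} \approx 4.0589 \cdot 10^{6}$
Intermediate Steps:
$f{\left(O \right)} = \frac{8}{3} - \frac{O}{3}$
$M = -202$ ($M = 164 - 366 = -202$)
$n{\left(h \right)} = - \frac{202}{543} + \frac{\frac{8}{3} - \frac{h}{3}}{h}$ ($n{\left(h \right)} = \frac{\frac{8}{3} - \frac{h}{3}}{h} - \frac{202}{543} = - \frac{202}{543} + \frac{\frac{8}{3} - \frac{h}{3}}{h}$)
$n{\left(-1085 \right)} - -4058889 = \frac{1448 - -415555}{543 \left(-1085\right)} - -4058889 = \frac{1}{543} \left(- \frac{1}{1085}\right) \left(1448 + 415555\right) + 4058889 = \frac{1}{543} \left(- \frac{1}{1085}\right) 417003 + 4058889 = - \frac{139001}{196385} + 4058889 = \frac{797104777264}{196385}$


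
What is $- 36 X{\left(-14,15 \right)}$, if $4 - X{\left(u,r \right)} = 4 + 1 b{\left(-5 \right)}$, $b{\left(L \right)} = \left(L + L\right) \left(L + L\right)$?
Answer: $3600$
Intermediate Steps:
$b{\left(L \right)} = 4 L^{2}$ ($b{\left(L \right)} = 2 L 2 L = 4 L^{2}$)
$X{\left(u,r \right)} = -100$ ($X{\left(u,r \right)} = 4 - \left(4 + 1 \cdot 4 \left(-5\right)^{2}\right) = 4 - \left(4 + 1 \cdot 4 \cdot 25\right) = 4 - \left(4 + 1 \cdot 100\right) = 4 - \left(4 + 100\right) = 4 - 104 = -100$)
$- 36 X{\left(-14,15 \right)} = \left(-36\right) \left(-100\right) = 3600$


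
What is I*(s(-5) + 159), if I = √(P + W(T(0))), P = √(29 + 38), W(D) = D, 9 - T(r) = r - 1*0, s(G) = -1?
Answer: 158*√(9 + √67) ≈ 654.99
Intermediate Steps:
T(r) = 9 - r (T(r) = 9 - (r - 1*0) = 9 - (r + 0) = 9 - r)
P = √67 ≈ 8.1853
I = √(9 + √67) (I = √(√67 + (9 - 1*0)) = √(√67 + (9 + 0)) = √(√67 + 9) = √(9 + √67) ≈ 4.1455)
I*(s(-5) + 159) = √(9 + √67)*(-1 + 159) = √(9 + √67)*158 = 158*√(9 + √67)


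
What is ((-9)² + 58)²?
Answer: 19321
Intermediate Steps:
((-9)² + 58)² = (81 + 58)² = 139² = 19321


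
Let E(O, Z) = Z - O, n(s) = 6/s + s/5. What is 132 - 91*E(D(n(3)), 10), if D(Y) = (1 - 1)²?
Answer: -778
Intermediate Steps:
n(s) = 6/s + s/5 (n(s) = 6/s + s*(⅕) = 6/s + s/5)
D(Y) = 0 (D(Y) = 0² = 0)
132 - 91*E(D(n(3)), 10) = 132 - 91*(10 - 1*0) = 132 - 91*(10 + 0) = 132 - 91*10 = 132 - 910 = -778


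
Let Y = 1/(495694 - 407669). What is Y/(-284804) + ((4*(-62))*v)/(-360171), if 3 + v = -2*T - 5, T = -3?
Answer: -1776379560253/1289920129161300 ≈ -0.0013771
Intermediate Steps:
Y = 1/88025 ≈ 1.1360e-5
v = -2 (v = -3 + (-2*(-3) - 5) = -3 + (6 - 5) = -3 + 1 = -2)
Y/(-284804) + ((4*(-62))*v)/(-360171) = (1/88025)/(-284804) + ((4*(-62))*(-2))/(-360171) = (1/88025)*(-1/284804) - 248*(-2)*(-1/360171) = -1/25069872100 + 496*(-1/360171) = -1/25069872100 - 496/360171 = -1776379560253/1289920129161300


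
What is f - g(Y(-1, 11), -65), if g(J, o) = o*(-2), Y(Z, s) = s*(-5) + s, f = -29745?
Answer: -29875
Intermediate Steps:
Y(Z, s) = -4*s (Y(Z, s) = -5*s + s = -4*s)
g(J, o) = -2*o
f - g(Y(-1, 11), -65) = -29745 - (-2)*(-65) = -29745 - 1*130 = -29745 - 130 = -29875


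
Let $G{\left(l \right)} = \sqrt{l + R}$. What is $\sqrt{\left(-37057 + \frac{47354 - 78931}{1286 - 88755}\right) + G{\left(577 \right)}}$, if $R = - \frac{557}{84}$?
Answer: $\frac{\sqrt{-500118511888081296 + 321334690362 \sqrt{1006131}}}{3673698} \approx 192.44 i$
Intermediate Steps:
$R = - \frac{557}{84}$ ($R = \left(-557\right) \frac{1}{84} = - \frac{557}{84} \approx -6.631$)
$G{\left(l \right)} = \sqrt{- \frac{557}{84} + l}$ ($G{\left(l \right)} = \sqrt{l - \frac{557}{84}} = \sqrt{- \frac{557}{84} + l}$)
$\sqrt{\left(-37057 + \frac{47354 - 78931}{1286 - 88755}\right) + G{\left(577 \right)}} = \sqrt{\left(-37057 + \frac{47354 - 78931}{1286 - 88755}\right) + \frac{\sqrt{-11697 + 1764 \cdot 577}}{42}} = \sqrt{\left(-37057 - \frac{31577}{-87469}\right) + \frac{\sqrt{-11697 + 1017828}}{42}} = \sqrt{\left(-37057 - - \frac{31577}{87469}\right) + \frac{\sqrt{1006131}}{42}} = \sqrt{\left(-37057 + \frac{31577}{87469}\right) + \frac{\sqrt{1006131}}{42}} = \sqrt{- \frac{3241307156}{87469} + \frac{\sqrt{1006131}}{42}}$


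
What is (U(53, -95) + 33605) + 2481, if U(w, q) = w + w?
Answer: 36192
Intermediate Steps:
U(w, q) = 2*w
(U(53, -95) + 33605) + 2481 = (2*53 + 33605) + 2481 = (106 + 33605) + 2481 = 33711 + 2481 = 36192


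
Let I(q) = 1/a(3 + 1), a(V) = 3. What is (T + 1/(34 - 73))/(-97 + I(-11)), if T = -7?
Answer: 137/1885 ≈ 0.072679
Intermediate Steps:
I(q) = 1/3
(T + 1/(34 - 73))/(-97 + I(-11)) = (-7 + 1/(34 - 73))/(-97 + 1/3) = (-7 + 1/(-39))/(-290/3) = -3*(-7 - 1/39)/290 = -3/290*(-274/39) = 137/1885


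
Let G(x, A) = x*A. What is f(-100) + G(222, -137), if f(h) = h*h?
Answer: -20414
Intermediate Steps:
G(x, A) = A*x
f(h) = h²
f(-100) + G(222, -137) = (-100)² - 137*222 = 10000 - 30414 = -20414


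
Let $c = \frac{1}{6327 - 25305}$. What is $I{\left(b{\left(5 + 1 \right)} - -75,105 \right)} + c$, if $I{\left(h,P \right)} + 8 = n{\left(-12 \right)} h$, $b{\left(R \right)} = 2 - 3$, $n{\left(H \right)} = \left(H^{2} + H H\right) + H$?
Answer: $\frac{387454847}{18978} \approx 20416.0$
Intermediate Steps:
$c = - \frac{1}{18978}$ ($c = \frac{1}{-18978} = - \frac{1}{18978} \approx -5.2693 \cdot 10^{-5}$)
$n{\left(H \right)} = H + 2 H^{2}$ ($n{\left(H \right)} = \left(H^{2} + H^{2}\right) + H = 2 H^{2} + H = H + 2 H^{2}$)
$b{\left(R \right)} = -1$ ($b{\left(R \right)} = 2 - 3 = -1$)
$I{\left(h,P \right)} = -8 + 276 h$ ($I{\left(h,P \right)} = -8 + - 12 \left(1 + 2 \left(-12\right)\right) h = -8 + - 12 \left(1 - 24\right) h = -8 + \left(-12\right) \left(-23\right) h = -8 + 276 h$)
$I{\left(b{\left(5 + 1 \right)} - -75,105 \right)} + c = \left(-8 + 276 \left(-1 - -75\right)\right) - \frac{1}{18978} = \left(-8 + 276 \left(-1 + 75\right)\right) - \frac{1}{18978} = \left(-8 + 276 \cdot 74\right) - \frac{1}{18978} = \left(-8 + 20424\right) - \frac{1}{18978} = 20416 - \frac{1}{18978} = \frac{387454847}{18978}$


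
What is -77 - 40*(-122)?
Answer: 4803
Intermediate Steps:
-77 - 40*(-122) = -77 + 4880 = 4803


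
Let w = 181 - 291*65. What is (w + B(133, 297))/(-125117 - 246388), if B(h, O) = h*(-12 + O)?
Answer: -19171/371505 ≈ -0.051604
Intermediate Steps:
w = -18734 (w = 181 - 18915 = -18734)
(w + B(133, 297))/(-125117 - 246388) = (-18734 + 133*(-12 + 297))/(-125117 - 246388) = (-18734 + 133*285)/(-371505) = (-18734 + 37905)*(-1/371505) = 19171*(-1/371505) = -19171/371505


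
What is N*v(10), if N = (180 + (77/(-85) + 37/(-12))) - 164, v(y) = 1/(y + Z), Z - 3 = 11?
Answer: 12251/24480 ≈ 0.50045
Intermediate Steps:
Z = 14 (Z = 3 + 11 = 14)
v(y) = 1/(14 + y) (v(y) = 1/(y + 14) = 1/(14 + y))
N = 12251/1020 (N = (180 + (77*(-1/85) + 37*(-1/12))) - 164 = (180 + (-77/85 - 37/12)) - 164 = (180 - 4069/1020) - 164 = 179531/1020 - 164 = 12251/1020 ≈ 12.011)
N*v(10) = 12251/(1020*(14 + 10)) = (12251/1020)/24 = (12251/1020)*(1/24) = 12251/24480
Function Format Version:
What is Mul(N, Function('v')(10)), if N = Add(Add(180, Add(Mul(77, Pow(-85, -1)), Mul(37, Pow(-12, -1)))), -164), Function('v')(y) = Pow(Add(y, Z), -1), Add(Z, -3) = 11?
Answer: Rational(12251, 24480) ≈ 0.50045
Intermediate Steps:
Z = 14 (Z = Add(3, 11) = 14)
Function('v')(y) = Pow(Add(14, y), -1) (Function('v')(y) = Pow(Add(y, 14), -1) = Pow(Add(14, y), -1))
N = Rational(12251, 1020) (N = Add(Add(180, Add(Mul(77, Rational(-1, 85)), Mul(37, Rational(-1, 12)))), -164) = Add(Add(180, Add(Rational(-77, 85), Rational(-37, 12))), -164) = Add(Add(180, Rational(-4069, 1020)), -164) = Add(Rational(179531, 1020), -164) = Rational(12251, 1020) ≈ 12.011)
Mul(N, Function('v')(10)) = Mul(Rational(12251, 1020), Pow(Add(14, 10), -1)) = Mul(Rational(12251, 1020), Pow(24, -1)) = Mul(Rational(12251, 1020), Rational(1, 24)) = Rational(12251, 24480)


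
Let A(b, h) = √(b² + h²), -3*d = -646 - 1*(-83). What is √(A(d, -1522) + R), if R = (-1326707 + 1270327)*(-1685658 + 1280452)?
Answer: √(205609628520 + 15*√846613)/3 ≈ 1.5115e+5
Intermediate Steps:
d = 563/3 (d = -(-646 - 1*(-83))/3 = -(-646 + 83)/3 = -⅓*(-563) = 563/3 ≈ 187.67)
R = 22845514280 (R = -56380*(-405206) = 22845514280)
√(A(d, -1522) + R) = √(√((563/3)² + (-1522)²) + 22845514280) = √(√(316969/9 + 2316484) + 22845514280) = √(√(21165325/9) + 22845514280) = √(5*√846613/3 + 22845514280) = √(22845514280 + 5*√846613/3)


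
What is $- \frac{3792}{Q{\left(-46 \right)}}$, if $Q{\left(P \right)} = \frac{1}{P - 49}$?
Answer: $360240$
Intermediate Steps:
$Q{\left(P \right)} = \frac{1}{-49 + P}$
$- \frac{3792}{Q{\left(-46 \right)}} = - \frac{3792}{\frac{1}{-49 - 46}} = - \frac{3792}{\frac{1}{-95}} = - \frac{3792}{- \frac{1}{95}} = \left(-3792\right) \left(-95\right) = 360240$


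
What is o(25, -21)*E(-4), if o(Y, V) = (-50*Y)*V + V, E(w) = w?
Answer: -104916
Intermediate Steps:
o(Y, V) = V - 50*V*Y (o(Y, V) = -50*V*Y + V = V - 50*V*Y)
o(25, -21)*E(-4) = -21*(1 - 50*25)*(-4) = -21*(1 - 1250)*(-4) = -21*(-1249)*(-4) = 26229*(-4) = -104916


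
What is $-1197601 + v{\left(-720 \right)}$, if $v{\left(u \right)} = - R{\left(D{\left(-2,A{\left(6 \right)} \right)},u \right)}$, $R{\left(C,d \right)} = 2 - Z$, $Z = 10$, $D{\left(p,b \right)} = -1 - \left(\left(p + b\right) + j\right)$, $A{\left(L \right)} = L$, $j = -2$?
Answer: $-1197593$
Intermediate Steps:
$D{\left(p,b \right)} = 1 - b - p$ ($D{\left(p,b \right)} = -1 - \left(\left(p + b\right) - 2\right) = -1 - \left(\left(b + p\right) - 2\right) = -1 - \left(-2 + b + p\right) = 1 - b - p$)
$R{\left(C,d \right)} = -8$ ($R{\left(C,d \right)} = 2 - 10 = -8$)
$v{\left(u \right)} = 8$ ($v{\left(u \right)} = \left(-1\right) \left(-8\right) = 8$)
$-1197601 + v{\left(-720 \right)} = -1197601 + 8 = -1197593$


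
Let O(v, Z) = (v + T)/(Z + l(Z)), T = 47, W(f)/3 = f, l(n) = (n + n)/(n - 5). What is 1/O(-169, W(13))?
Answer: -351/1037 ≈ -0.33848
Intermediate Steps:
l(n) = 2*n/(-5 + n) (l(n) = (2*n)/(-5 + n) = 2*n/(-5 + n))
W(f) = 3*f
O(v, Z) = (47 + v)/(Z + 2*Z/(-5 + Z)) (O(v, Z) = (v + 47)/(Z + 2*Z/(-5 + Z)) = (47 + v)/(Z + 2*Z/(-5 + Z)))
1/O(-169, W(13)) = 1/((-5 + 3*13)*(47 - 169)/(((3*13))*(-3 + 3*13))) = 1/((-5 + 39)*(-122)/(39*(-3 + 39))) = 1/((1/39)*34*(-122)/36) = 1/((1/39)*(1/36)*34*(-122)) = 1/(-1037/351) = -351/1037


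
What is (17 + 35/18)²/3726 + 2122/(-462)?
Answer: -418001251/92956248 ≈ -4.4967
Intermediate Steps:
(17 + 35/18)²/3726 + 2122/(-462) = (17 + 35*(1/18))²*(1/3726) + 2122*(-1/462) = (17 + 35/18)²*(1/3726) - 1061/231 = (341/18)²*(1/3726) - 1061/231 = (116281/324)*(1/3726) - 1061/231 = 116281/1207224 - 1061/231 = -418001251/92956248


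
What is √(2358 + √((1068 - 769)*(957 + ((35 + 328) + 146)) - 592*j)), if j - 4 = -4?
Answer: √(2358 + √438334) ≈ 54.955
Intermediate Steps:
j = 0 (j = 4 - 4 = 0)
√(2358 + √((1068 - 769)*(957 + ((35 + 328) + 146)) - 592*j)) = √(2358 + √((1068 - 769)*(957 + ((35 + 328) + 146)) - 592*0)) = √(2358 + √(299*(957 + (363 + 146)) + 0)) = √(2358 + √(299*(957 + 509) + 0)) = √(2358 + √(299*1466 + 0)) = √(2358 + √(438334 + 0)) = √(2358 + √438334)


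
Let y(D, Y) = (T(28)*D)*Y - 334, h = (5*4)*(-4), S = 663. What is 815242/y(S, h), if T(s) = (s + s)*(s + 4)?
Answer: -407621/47524007 ≈ -0.0085772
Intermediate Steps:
h = -80 (h = 20*(-4) = -80)
T(s) = 2*s*(4 + s) (T(s) = (2*s)*(4 + s) = 2*s*(4 + s))
y(D, Y) = -334 + 1792*D*Y (y(D, Y) = ((2*28*(4 + 28))*D)*Y - 334 = ((2*28*32)*D)*Y - 334 = (1792*D)*Y - 334 = 1792*D*Y - 334 = -334 + 1792*D*Y)
815242/y(S, h) = 815242/(-334 + 1792*663*(-80)) = 815242/(-334 - 95047680) = 815242/(-95048014) = 815242*(-1/95048014) = -407621/47524007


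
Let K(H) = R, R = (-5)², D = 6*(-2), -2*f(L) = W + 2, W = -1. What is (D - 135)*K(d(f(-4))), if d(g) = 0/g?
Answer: -3675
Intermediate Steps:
f(L) = -½ (f(L) = -(-1 + 2)/2 = -½*1 = -½)
d(g) = 0
D = -12
R = 25
K(H) = 25
(D - 135)*K(d(f(-4))) = (-12 - 135)*25 = -147*25 = -3675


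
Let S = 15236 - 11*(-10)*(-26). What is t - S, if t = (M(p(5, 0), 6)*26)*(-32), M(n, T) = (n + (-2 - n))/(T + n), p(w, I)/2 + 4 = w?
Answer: -12168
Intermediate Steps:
p(w, I) = -8 + 2*w
M(n, T) = -2/(T + n)
t = 208 (t = (-2/(6 + (-8 + 2*5))*26)*(-32) = (-2/(6 + (-8 + 10))*26)*(-32) = (-2/(6 + 2)*26)*(-32) = (-2/8*26)*(-32) = (-2*1/8*26)*(-32) = -1/4*26*(-32) = -13/2*(-32) = 208)
S = 12376 (S = 15236 + 110*(-26) = 15236 - 2860 = 12376)
t - S = 208 - 1*12376 = 208 - 12376 = -12168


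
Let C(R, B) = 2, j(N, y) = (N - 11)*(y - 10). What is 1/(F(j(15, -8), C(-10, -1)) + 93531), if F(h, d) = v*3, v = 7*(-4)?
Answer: 1/93447 ≈ 1.0701e-5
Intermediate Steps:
j(N, y) = (-11 + N)*(-10 + y)
v = -28
F(h, d) = -84 (F(h, d) = -28*3 = -84)
1/(F(j(15, -8), C(-10, -1)) + 93531) = 1/(-84 + 93531) = 1/93447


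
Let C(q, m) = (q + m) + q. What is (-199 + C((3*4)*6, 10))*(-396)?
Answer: 17820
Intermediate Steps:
C(q, m) = m + 2*q (C(q, m) = (m + q) + q = m + 2*q)
(-199 + C((3*4)*6, 10))*(-396) = (-199 + (10 + 2*((3*4)*6)))*(-396) = (-199 + (10 + 2*(12*6)))*(-396) = (-199 + (10 + 2*72))*(-396) = (-199 + (10 + 144))*(-396) = (-199 + 154)*(-396) = -45*(-396) = 17820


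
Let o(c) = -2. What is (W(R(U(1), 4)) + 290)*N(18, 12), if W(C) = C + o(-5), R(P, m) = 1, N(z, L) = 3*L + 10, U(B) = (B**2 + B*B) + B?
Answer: 13294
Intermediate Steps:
U(B) = B + 2*B**2 (U(B) = (B**2 + B**2) + B = 2*B**2 + B = B + 2*B**2)
N(z, L) = 10 + 3*L
W(C) = -2 + C (W(C) = C - 2 = -2 + C)
(W(R(U(1), 4)) + 290)*N(18, 12) = ((-2 + 1) + 290)*(10 + 3*12) = (-1 + 290)*(10 + 36) = 289*46 = 13294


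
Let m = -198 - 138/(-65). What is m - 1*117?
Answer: -20337/65 ≈ -312.88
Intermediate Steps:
m = -12732/65 (m = -198 - 138*(-1/65) = -198 + 138/65 = -12732/65 ≈ -195.88)
m - 1*117 = -12732/65 - 1*117 = -12732/65 - 117 = -20337/65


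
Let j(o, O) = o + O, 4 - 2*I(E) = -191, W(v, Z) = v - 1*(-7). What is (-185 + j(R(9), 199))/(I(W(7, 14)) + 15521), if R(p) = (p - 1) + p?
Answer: 62/31237 ≈ 0.0019848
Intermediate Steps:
W(v, Z) = 7 + v (W(v, Z) = v + 7 = 7 + v)
I(E) = 195/2 (I(E) = 2 - 1/2*(-191) = 2 + 191/2 = 195/2)
R(p) = -1 + 2*p (R(p) = (-1 + p) + p = -1 + 2*p)
j(o, O) = O + o
(-185 + j(R(9), 199))/(I(W(7, 14)) + 15521) = (-185 + (199 + (-1 + 2*9)))/(195/2 + 15521) = (-185 + (199 + (-1 + 18)))/(31237/2) = (-185 + (199 + 17))*(2/31237) = (-185 + 216)*(2/31237) = 31*(2/31237) = 62/31237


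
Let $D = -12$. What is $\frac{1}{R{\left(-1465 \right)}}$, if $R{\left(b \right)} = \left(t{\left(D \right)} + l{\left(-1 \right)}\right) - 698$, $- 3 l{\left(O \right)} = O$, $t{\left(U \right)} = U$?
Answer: $- \frac{3}{2129} \approx -0.0014091$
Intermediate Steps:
$l{\left(O \right)} = - \frac{O}{3}$
$R{\left(b \right)} = - \frac{2129}{3}$ ($R{\left(b \right)} = \left(-12 - - \frac{1}{3}\right) - 698 = \left(-12 + \frac{1}{3}\right) - 698 = - \frac{35}{3} - 698 = - \frac{2129}{3}$)
$\frac{1}{R{\left(-1465 \right)}} = \frac{1}{- \frac{2129}{3}} = - \frac{3}{2129}$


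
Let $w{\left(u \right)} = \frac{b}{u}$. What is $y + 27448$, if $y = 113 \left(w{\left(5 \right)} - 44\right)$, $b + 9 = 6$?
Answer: $\frac{112041}{5} \approx 22408.0$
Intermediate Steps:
$b = -3$ ($b = -9 + 6 = -3$)
$w{\left(u \right)} = - \frac{3}{u}$
$y = - \frac{25199}{5}$ ($y = 113 \left(- \frac{3}{5} - 44\right) = 113 \left(- \frac{223}{5}\right) = - \frac{25199}{5} \approx -5039.8$)
$y + 27448 = - \frac{25199}{5} + 27448 = \frac{112041}{5}$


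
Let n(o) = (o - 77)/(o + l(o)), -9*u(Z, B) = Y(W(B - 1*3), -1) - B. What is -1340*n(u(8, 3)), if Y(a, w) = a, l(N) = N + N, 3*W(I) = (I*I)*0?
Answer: 308200/3 ≈ 1.0273e+5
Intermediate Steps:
W(I) = 0 (W(I) = ((I*I)*0)/3 = (I**2*0)/3 = (1/3)*0 = 0)
l(N) = 2*N
u(Z, B) = B/9 (u(Z, B) = -(0 - B)/9 = -(-1)*B/9 = B/9)
n(o) = (-77 + o)/(3*o) (n(o) = (o - 77)/(o + 2*o) = (-77 + o)/((3*o)) = (-77 + o)*(1/(3*o)) = (-77 + o)/(3*o))
-1340*n(u(8, 3)) = -1340*(-77 + (1/9)*3)/(3*((1/9)*3)) = -1340*(-77 + 1/3)/(3*1/3) = -1340*3*(-230)/(3*3) = -1340*(-230/3) = 308200/3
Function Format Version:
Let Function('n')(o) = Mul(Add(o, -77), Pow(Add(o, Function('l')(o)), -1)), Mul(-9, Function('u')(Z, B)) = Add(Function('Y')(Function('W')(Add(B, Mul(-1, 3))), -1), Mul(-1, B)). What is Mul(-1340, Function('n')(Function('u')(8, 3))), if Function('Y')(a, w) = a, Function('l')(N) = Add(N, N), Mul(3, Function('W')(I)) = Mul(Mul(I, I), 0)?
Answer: Rational(308200, 3) ≈ 1.0273e+5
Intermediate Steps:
Function('W')(I) = 0 (Function('W')(I) = Mul(Rational(1, 3), Mul(Mul(I, I), 0)) = Mul(Rational(1, 3), Mul(Pow(I, 2), 0)) = Mul(Rational(1, 3), 0) = 0)
Function('l')(N) = Mul(2, N)
Function('u')(Z, B) = Mul(Rational(1, 9), B) (Function('u')(Z, B) = Mul(Rational(-1, 9), Add(0, Mul(-1, B))) = Mul(Rational(-1, 9), Mul(-1, B)) = Mul(Rational(1, 9), B))
Function('n')(o) = Mul(Rational(1, 3), Pow(o, -1), Add(-77, o)) (Function('n')(o) = Mul(Add(o, -77), Pow(Add(o, Mul(2, o)), -1)) = Mul(Add(-77, o), Pow(Mul(3, o), -1)) = Mul(Add(-77, o), Mul(Rational(1, 3), Pow(o, -1))) = Mul(Rational(1, 3), Pow(o, -1), Add(-77, o)))
Mul(-1340, Function('n')(Function('u')(8, 3))) = Mul(-1340, Mul(Rational(1, 3), Pow(Mul(Rational(1, 9), 3), -1), Add(-77, Mul(Rational(1, 9), 3)))) = Mul(-1340, Mul(Rational(1, 3), Pow(Rational(1, 3), -1), Add(-77, Rational(1, 3)))) = Mul(-1340, Mul(Rational(1, 3), 3, Rational(-230, 3))) = Mul(-1340, Rational(-230, 3)) = Rational(308200, 3)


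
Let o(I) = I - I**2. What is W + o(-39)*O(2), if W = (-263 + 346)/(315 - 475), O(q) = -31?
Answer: 7737517/160 ≈ 48360.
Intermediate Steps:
W = -83/160 (W = 83/(-160) = 83*(-1/160) = -83/160 ≈ -0.51875)
W + o(-39)*O(2) = -83/160 - 39*(1 - 1*(-39))*(-31) = -83/160 - 39*(1 + 39)*(-31) = -83/160 - 39*40*(-31) = -83/160 - 1560*(-31) = -83/160 + 48360 = 7737517/160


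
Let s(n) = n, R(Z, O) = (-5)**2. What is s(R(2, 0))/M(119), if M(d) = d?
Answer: 25/119 ≈ 0.21008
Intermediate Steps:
R(Z, O) = 25
s(R(2, 0))/M(119) = 25/119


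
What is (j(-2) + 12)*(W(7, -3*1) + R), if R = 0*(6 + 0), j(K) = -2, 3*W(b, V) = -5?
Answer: -50/3 ≈ -16.667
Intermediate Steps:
W(b, V) = -5/3 (W(b, V) = (1/3)*(-5) = -5/3)
R = 0 (R = 0*6 = 0)
(j(-2) + 12)*(W(7, -3*1) + R) = (-2 + 12)*(-5/3 + 0) = 10*(-5/3) = -50/3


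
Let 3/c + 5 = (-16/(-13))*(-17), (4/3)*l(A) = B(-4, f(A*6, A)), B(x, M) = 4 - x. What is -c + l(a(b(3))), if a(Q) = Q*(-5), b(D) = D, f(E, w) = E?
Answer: 2061/337 ≈ 6.1157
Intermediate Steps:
a(Q) = -5*Q
l(A) = 6 (l(A) = 3*(4 - 1*(-4))/4 = 3*(4 + 4)/4 = (¾)*8 = 6)
c = -39/337 (c = 3/(-5 + (-16/(-13))*(-17)) = 3/(-5 - 1/13*(-16)*(-17)) = 3/(-5 + (16/13)*(-17)) = 3/(-5 - 272/13) = 3/(-337/13) = 3*(-13/337) = -39/337 ≈ -0.11573)
-c + l(a(b(3))) = -1*(-39/337) + 6 = 39/337 + 6 = 2061/337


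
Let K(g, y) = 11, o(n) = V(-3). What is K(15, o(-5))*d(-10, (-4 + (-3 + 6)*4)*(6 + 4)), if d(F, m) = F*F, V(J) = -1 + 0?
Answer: 1100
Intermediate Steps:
V(J) = -1
o(n) = -1
d(F, m) = F**2
K(15, o(-5))*d(-10, (-4 + (-3 + 6)*4)*(6 + 4)) = 11*(-10)**2 = 11*100 = 1100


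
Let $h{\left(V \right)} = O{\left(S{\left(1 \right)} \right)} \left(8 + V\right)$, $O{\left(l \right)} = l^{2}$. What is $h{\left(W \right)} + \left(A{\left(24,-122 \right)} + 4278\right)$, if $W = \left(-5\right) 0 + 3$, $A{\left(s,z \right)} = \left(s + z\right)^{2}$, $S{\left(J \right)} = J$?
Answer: $13893$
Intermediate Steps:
$W = 3$ ($W = 0 + 3 = 3$)
$h{\left(V \right)} = 8 + V$ ($h{\left(V \right)} = 1^{2} \left(8 + V\right) = 1 \left(8 + V\right) = 8 + V$)
$h{\left(W \right)} + \left(A{\left(24,-122 \right)} + 4278\right) = \left(8 + 3\right) + \left(\left(24 - 122\right)^{2} + 4278\right) = 11 + \left(\left(-98\right)^{2} + 4278\right) = 11 + \left(9604 + 4278\right) = 11 + 13882 = 13893$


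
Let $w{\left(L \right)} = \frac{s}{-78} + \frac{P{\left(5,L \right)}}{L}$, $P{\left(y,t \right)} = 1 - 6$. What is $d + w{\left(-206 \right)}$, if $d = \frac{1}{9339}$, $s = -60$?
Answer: $\frac{19848053}{25009842} \approx 0.79361$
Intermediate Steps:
$d = \frac{1}{9339} \approx 0.00010708$
$P{\left(y,t \right)} = -5$ ($P{\left(y,t \right)} = 1 - 6 = -5$)
$w{\left(L \right)} = \frac{10}{13} - \frac{5}{L}$ ($w{\left(L \right)} = - \frac{60}{-78} - \frac{5}{L} = \left(-60\right) \left(- \frac{1}{78}\right) - \frac{5}{L} = \frac{10}{13} - \frac{5}{L}$)
$d + w{\left(-206 \right)} = \frac{1}{9339} + \left(\frac{10}{13} - \frac{5}{-206}\right) = \frac{1}{9339} + \left(\frac{10}{13} - - \frac{5}{206}\right) = \frac{1}{9339} + \left(\frac{10}{13} + \frac{5}{206}\right) = \frac{1}{9339} + \frac{2125}{2678} = \frac{19848053}{25009842}$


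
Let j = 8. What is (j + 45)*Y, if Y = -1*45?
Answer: -2385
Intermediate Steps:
Y = -45
(j + 45)*Y = (8 + 45)*(-45) = 53*(-45) = -2385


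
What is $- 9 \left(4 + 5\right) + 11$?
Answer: $-70$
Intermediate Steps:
$- 9 \left(4 + 5\right) + 11 = \left(-9\right) 9 + 11 = -81 + 11 = -70$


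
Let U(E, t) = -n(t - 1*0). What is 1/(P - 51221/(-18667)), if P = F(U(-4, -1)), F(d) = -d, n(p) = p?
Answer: 18667/32554 ≈ 0.57342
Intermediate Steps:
U(E, t) = -t (U(E, t) = -(t - 1*0) = -(t + 0) = -t)
P = -1 (P = -(-1)*(-1) = -1*1 = -1)
1/(P - 51221/(-18667)) = 1/(-1 - 51221/(-18667)) = 1/(-1 - 51221*(-1/18667)) = 1/(-1 + 51221/18667) = 1/(32554/18667) = 18667/32554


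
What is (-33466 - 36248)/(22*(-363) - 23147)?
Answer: 69714/31133 ≈ 2.2392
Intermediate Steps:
(-33466 - 36248)/(22*(-363) - 23147) = -69714/(-7986 - 23147) = -69714/(-31133) = -69714*(-1/31133) = 69714/31133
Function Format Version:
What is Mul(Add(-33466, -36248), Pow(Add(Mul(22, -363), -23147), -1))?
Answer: Rational(69714, 31133) ≈ 2.2392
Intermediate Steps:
Mul(Add(-33466, -36248), Pow(Add(Mul(22, -363), -23147), -1)) = Mul(-69714, Pow(Add(-7986, -23147), -1)) = Mul(-69714, Pow(-31133, -1)) = Mul(-69714, Rational(-1, 31133)) = Rational(69714, 31133)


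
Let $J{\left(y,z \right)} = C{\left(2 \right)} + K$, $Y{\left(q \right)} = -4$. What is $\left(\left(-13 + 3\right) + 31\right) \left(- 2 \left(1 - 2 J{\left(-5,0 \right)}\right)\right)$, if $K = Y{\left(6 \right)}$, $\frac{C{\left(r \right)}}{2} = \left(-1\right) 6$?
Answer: $-1386$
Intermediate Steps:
$C{\left(r \right)} = -12$ ($C{\left(r \right)} = 2 \left(\left(-1\right) 6\right) = 2 \left(-6\right) = -12$)
$K = -4$
$J{\left(y,z \right)} = -16$ ($J{\left(y,z \right)} = -12 - 4 = -16$)
$\left(\left(-13 + 3\right) + 31\right) \left(- 2 \left(1 - 2 J{\left(-5,0 \right)}\right)\right) = \left(\left(-13 + 3\right) + 31\right) \left(- 2 \left(1 + \left(\left(-2\right) \left(-16\right) + 0\right)\right)\right) = \left(-10 + 31\right) \left(- 2 \left(1 + \left(32 + 0\right)\right)\right) = 21 \left(- 2 \left(1 + 32\right)\right) = 21 \left(\left(-2\right) 33\right) = 21 \left(-66\right) = -1386$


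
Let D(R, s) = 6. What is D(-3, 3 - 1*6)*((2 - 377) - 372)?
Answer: -4482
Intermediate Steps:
D(-3, 3 - 1*6)*((2 - 377) - 372) = 6*((2 - 377) - 372) = 6*(-375 - 372) = 6*(-747) = -4482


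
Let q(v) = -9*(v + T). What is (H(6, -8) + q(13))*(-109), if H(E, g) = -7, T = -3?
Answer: 10573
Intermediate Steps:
q(v) = 27 - 9*v (q(v) = -9*(v - 3) = -9*(-3 + v) = 27 - 9*v)
(H(6, -8) + q(13))*(-109) = (-7 + (27 - 9*13))*(-109) = (-7 + (27 - 117))*(-109) = (-7 - 90)*(-109) = -97*(-109) = 10573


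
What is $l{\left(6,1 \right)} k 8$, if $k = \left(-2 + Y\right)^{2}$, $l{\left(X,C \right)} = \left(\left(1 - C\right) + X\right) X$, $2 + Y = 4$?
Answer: $0$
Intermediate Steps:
$Y = 2$ ($Y = -2 + 4 = 2$)
$l{\left(X,C \right)} = X \left(1 + X - C\right)$ ($l{\left(X,C \right)} = \left(1 + X - C\right) X = X \left(1 + X - C\right)$)
$k = 0$ ($k = \left(-2 + 2\right)^{2} = 0^{2} = 0$)
$l{\left(6,1 \right)} k 8 = 6 \left(1 + 6 - 1\right) 0 \cdot 8 = 6 \cdot 6 \cdot 0 \cdot 8 = 36 \cdot 0 \cdot 8 = 0 \cdot 8 = 0$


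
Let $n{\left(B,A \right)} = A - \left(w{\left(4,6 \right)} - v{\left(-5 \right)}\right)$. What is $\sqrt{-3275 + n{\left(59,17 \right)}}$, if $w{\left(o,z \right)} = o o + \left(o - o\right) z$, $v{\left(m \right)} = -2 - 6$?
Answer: $i \sqrt{3282} \approx 57.289 i$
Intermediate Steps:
$v{\left(m \right)} = -8$ ($v{\left(m \right)} = -2 - 6 = -8$)
$w{\left(o,z \right)} = o^{2}$ ($w{\left(o,z \right)} = o^{2} + 0 z = o^{2} + 0 = o^{2}$)
$n{\left(B,A \right)} = -24 + A$ ($n{\left(B,A \right)} = A - \left(4^{2} - -8\right) = A - \left(16 + 8\right) = A - 24 = -24 + A$)
$\sqrt{-3275 + n{\left(59,17 \right)}} = \sqrt{-3275 + \left(-24 + 17\right)} = \sqrt{-3275 - 7} = \sqrt{-3282} = i \sqrt{3282}$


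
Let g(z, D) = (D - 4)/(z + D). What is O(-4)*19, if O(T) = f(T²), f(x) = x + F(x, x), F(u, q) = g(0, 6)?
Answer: 931/3 ≈ 310.33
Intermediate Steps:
g(z, D) = (-4 + D)/(D + z)
F(u, q) = ⅓ (F(u, q) = (-4 + 6)/(6 + 0) = 2/6 = (⅙)*2 = ⅓)
f(x) = ⅓ + x (f(x) = x + ⅓ = ⅓ + x)
O(T) = ⅓ + T²
O(-4)*19 = (⅓ + (-4)²)*19 = (⅓ + 16)*19 = (49/3)*19 = 931/3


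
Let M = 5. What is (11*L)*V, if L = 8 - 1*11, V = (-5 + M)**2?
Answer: 0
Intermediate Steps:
V = 0 (V = (-5 + 5)**2 = 0**2 = 0)
L = -3 (L = 8 - 11 = -3)
(11*L)*V = (11*(-3))*0 = -33*0 = 0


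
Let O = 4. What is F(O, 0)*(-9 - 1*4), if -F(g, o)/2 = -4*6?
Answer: -624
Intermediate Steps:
F(g, o) = 48 (F(g, o) = -(-8)*6 = -2*(-24) = 48)
F(O, 0)*(-9 - 1*4) = 48*(-9 - 1*4) = 48*(-9 - 4) = 48*(-13) = -624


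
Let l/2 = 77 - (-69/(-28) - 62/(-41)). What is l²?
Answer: 7027636561/329476 ≈ 21330.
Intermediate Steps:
l = 83831/574 (l = 2*(77 - (-69/(-28) - 62/(-41))) = 2*(77 - (-69*(-1/28) - 62*(-1/41))) = 2*(77 - (69/28 + 62/41)) = 2*(77 - 1*4565/1148) = 2*(77 - 4565/1148) = 2*(83831/1148) = 83831/574 ≈ 146.05)
l² = (83831/574)² = 7027636561/329476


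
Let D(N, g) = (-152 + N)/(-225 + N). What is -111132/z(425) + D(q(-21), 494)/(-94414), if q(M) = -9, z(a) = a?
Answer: -2455225564057/9389472300 ≈ -261.49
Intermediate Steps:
D(N, g) = (-152 + N)/(-225 + N)
-111132/z(425) + D(q(-21), 494)/(-94414) = -111132/425 + ((-152 - 9)/(-225 - 9))/(-94414) = -111132*1/425 + (-161/(-234))*(-1/94414) = -111132/425 - 1/234*(-161)*(-1/94414) = -111132/425 + (161/234)*(-1/94414) = -111132/425 - 161/22092876 = -2455225564057/9389472300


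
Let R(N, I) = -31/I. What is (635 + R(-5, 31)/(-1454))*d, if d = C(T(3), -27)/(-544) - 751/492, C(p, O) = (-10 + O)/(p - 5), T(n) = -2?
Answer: -664310644373/681030336 ≈ -975.45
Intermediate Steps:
C(p, O) = (-10 + O)/(-5 + p)
d = -719503/468384 (d = ((-10 - 27)/(-5 - 2))/(-544) - 751/492 = (-37/(-7))*(-1/544) - 751*1/492 = -⅐*(-37)*(-1/544) - 751/492 = (37/7)*(-1/544) - 751/492 = -37/3808 - 751/492 = -719503/468384 ≈ -1.5361)
(635 + R(-5, 31)/(-1454))*d = (635 - 31/31/(-1454))*(-719503/468384) = (635 - 31*1/31*(-1/1454))*(-719503/468384) = (635 - 1*(-1/1454))*(-719503/468384) = (635 + 1/1454)*(-719503/468384) = (923291/1454)*(-719503/468384) = -664310644373/681030336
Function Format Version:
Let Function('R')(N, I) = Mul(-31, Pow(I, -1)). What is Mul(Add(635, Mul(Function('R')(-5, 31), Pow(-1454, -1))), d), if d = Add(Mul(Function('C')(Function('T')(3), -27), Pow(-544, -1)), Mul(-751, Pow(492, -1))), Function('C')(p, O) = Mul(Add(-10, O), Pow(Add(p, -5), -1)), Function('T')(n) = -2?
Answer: Rational(-664310644373, 681030336) ≈ -975.45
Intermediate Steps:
Function('C')(p, O) = Mul(Pow(Add(-5, p), -1), Add(-10, O)) (Function('C')(p, O) = Mul(Add(-10, O), Pow(Add(-5, p), -1)) = Mul(Pow(Add(-5, p), -1), Add(-10, O)))
d = Rational(-719503, 468384) (d = Add(Mul(Mul(Pow(Add(-5, -2), -1), Add(-10, -27)), Pow(-544, -1)), Mul(-751, Pow(492, -1))) = Add(Mul(Mul(Pow(-7, -1), -37), Rational(-1, 544)), Mul(-751, Rational(1, 492))) = Add(Mul(Mul(Rational(-1, 7), -37), Rational(-1, 544)), Rational(-751, 492)) = Add(Mul(Rational(37, 7), Rational(-1, 544)), Rational(-751, 492)) = Add(Rational(-37, 3808), Rational(-751, 492)) = Rational(-719503, 468384) ≈ -1.5361)
Mul(Add(635, Mul(Function('R')(-5, 31), Pow(-1454, -1))), d) = Mul(Add(635, Mul(Mul(-31, Pow(31, -1)), Pow(-1454, -1))), Rational(-719503, 468384)) = Mul(Add(635, Mul(Mul(-31, Rational(1, 31)), Rational(-1, 1454))), Rational(-719503, 468384)) = Mul(Add(635, Mul(-1, Rational(-1, 1454))), Rational(-719503, 468384)) = Mul(Add(635, Rational(1, 1454)), Rational(-719503, 468384)) = Mul(Rational(923291, 1454), Rational(-719503, 468384)) = Rational(-664310644373, 681030336)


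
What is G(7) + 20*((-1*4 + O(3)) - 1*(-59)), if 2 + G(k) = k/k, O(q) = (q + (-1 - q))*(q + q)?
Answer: 979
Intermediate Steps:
O(q) = -2*q
G(k) = -1 (G(k) = -2 + k/k = -2 + 1 = -1)
G(7) + 20*((-1*4 + O(3)) - 1*(-59)) = -1 + 20*((-1*4 - 2*3) - 1*(-59)) = -1 + 20*((-4 - 6) + 59) = -1 + 20*(-10 + 59) = -1 + 20*49 = -1 + 980 = 979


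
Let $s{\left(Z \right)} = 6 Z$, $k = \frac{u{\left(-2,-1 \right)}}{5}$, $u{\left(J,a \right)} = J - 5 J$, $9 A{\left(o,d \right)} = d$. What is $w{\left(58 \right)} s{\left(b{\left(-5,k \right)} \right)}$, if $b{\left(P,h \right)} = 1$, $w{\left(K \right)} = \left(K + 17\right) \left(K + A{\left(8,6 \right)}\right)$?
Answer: $26400$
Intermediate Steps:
$A{\left(o,d \right)} = \frac{d}{9}$
$w{\left(K \right)} = \left(17 + K\right) \left(\frac{2}{3} + K\right)$ ($w{\left(K \right)} = \left(K + 17\right) \left(K + \frac{1}{9} \cdot 6\right) = \left(17 + K\right) \left(K + \frac{2}{3}\right) = \left(17 + K\right) \left(\frac{2}{3} + K\right)$)
$u{\left(J,a \right)} = - 4 J$
$k = \frac{8}{5}$ ($k = \frac{\left(-4\right) \left(-2\right)}{5} = 8 \cdot \frac{1}{5} = \frac{8}{5} \approx 1.6$)
$w{\left(58 \right)} s{\left(b{\left(-5,k \right)} \right)} = \left(\frac{34}{3} + 58^{2} + \frac{53}{3} \cdot 58\right) 6 \cdot 1 = \left(\frac{34}{3} + 3364 + \frac{3074}{3}\right) 6 = 4400 \cdot 6 = 26400$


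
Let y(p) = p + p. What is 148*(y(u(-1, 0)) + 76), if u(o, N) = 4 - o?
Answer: 12728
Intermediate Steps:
y(p) = 2*p
148*(y(u(-1, 0)) + 76) = 148*(2*(4 - 1*(-1)) + 76) = 148*(2*(4 + 1) + 76) = 148*(2*5 + 76) = 148*(10 + 76) = 148*86 = 12728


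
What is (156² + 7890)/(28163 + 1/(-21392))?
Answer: 229792864/200820965 ≈ 1.1443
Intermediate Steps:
(156² + 7890)/(28163 + 1/(-21392)) = (24336 + 7890)/(28163 - 1/21392) = 32226/(602462895/21392) = 32226*(21392/602462895) = 229792864/200820965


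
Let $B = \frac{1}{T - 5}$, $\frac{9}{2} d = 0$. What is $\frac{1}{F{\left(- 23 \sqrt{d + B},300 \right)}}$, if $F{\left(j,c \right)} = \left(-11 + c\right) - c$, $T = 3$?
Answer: $- \frac{1}{11} \approx -0.090909$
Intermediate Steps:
$d = 0$ ($d = \frac{2}{9} \cdot 0 = 0$)
$B = - \frac{1}{2}$ ($B = \frac{1}{3 - 5} = \frac{1}{-2} = - \frac{1}{2} \approx -0.5$)
$F{\left(j,c \right)} = -11$
$\frac{1}{F{\left(- 23 \sqrt{d + B},300 \right)}} = \frac{1}{-11} = - \frac{1}{11}$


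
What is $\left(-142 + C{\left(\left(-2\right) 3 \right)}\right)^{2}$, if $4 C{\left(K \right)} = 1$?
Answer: $\frac{321489}{16} \approx 20093.0$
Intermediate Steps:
$C{\left(K \right)} = \frac{1}{4}$ ($C{\left(K \right)} = \frac{1}{4} \cdot 1 = \frac{1}{4}$)
$\left(-142 + C{\left(\left(-2\right) 3 \right)}\right)^{2} = \left(-142 + \frac{1}{4}\right)^{2} = \left(- \frac{567}{4}\right)^{2} = \frac{321489}{16}$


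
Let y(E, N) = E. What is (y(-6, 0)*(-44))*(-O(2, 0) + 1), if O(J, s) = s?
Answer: 264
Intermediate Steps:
(y(-6, 0)*(-44))*(-O(2, 0) + 1) = (-6*(-44))*(-1*0 + 1) = 264*(0 + 1) = 264*1 = 264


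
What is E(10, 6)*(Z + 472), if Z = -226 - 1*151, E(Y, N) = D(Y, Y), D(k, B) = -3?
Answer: -285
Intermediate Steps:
E(Y, N) = -3
Z = -377 (Z = -226 - 151 = -377)
E(10, 6)*(Z + 472) = -3*(-377 + 472) = -3*95 = -285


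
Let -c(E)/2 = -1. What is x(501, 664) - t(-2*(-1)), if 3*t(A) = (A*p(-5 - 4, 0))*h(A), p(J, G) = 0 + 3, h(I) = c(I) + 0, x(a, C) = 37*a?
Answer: 18533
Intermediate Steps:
c(E) = 2 (c(E) = -2*(-1) = 2)
h(I) = 2 (h(I) = 2 + 0 = 2)
p(J, G) = 3
t(A) = 2*A (t(A) = ((A*3)*2)/3 = ((3*A)*2)/3 = (6*A)/3 = 2*A)
x(501, 664) - t(-2*(-1)) = 37*501 - 2*(-2*(-1)) = 18537 - 2*2 = 18537 - 1*4 = 18537 - 4 = 18533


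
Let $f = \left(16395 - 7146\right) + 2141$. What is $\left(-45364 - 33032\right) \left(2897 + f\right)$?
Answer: $-1120043652$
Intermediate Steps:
$f = 11390$ ($f = \left(16395 - 7146\right) + 2141 = 9249 + 2141 = 11390$)
$\left(-45364 - 33032\right) \left(2897 + f\right) = \left(-45364 - 33032\right) \left(2897 + 11390\right) = \left(-78396\right) 14287 = -1120043652$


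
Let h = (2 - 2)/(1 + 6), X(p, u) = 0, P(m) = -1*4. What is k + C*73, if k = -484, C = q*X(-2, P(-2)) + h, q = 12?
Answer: -484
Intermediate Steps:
P(m) = -4
h = 0 (h = 0/7 = 0*(⅐) = 0)
C = 0 (C = 12*0 + 0 = 0 + 0 = 0)
k + C*73 = -484 + 0*73 = -484 + 0 = -484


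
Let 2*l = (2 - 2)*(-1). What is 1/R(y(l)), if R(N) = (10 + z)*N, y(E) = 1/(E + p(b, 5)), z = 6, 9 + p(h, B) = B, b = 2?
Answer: -¼ ≈ -0.25000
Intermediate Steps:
p(h, B) = -9 + B
l = 0 (l = ((2 - 2)*(-1))/2 = (0*(-1))/2 = (½)*0 = 0)
y(E) = 1/(-4 + E) (y(E) = 1/(E + (-9 + 5)) = 1/(E - 4) = 1/(-4 + E))
R(N) = 16*N (R(N) = (10 + 6)*N = 16*N)
1/R(y(l)) = 1/(16/(-4 + 0)) = 1/(16/(-4)) = 1/(16*(-¼)) = 1/(-4) = -¼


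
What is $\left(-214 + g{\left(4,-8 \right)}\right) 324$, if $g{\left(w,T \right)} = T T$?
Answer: $-48600$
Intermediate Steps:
$g{\left(w,T \right)} = T^{2}$
$\left(-214 + g{\left(4,-8 \right)}\right) 324 = \left(-214 + \left(-8\right)^{2}\right) 324 = \left(-214 + 64\right) 324 = \left(-150\right) 324 = -48600$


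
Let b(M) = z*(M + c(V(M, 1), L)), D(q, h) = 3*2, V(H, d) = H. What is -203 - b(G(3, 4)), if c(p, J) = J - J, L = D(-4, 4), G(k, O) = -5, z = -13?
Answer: -268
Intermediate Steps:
D(q, h) = 6
L = 6
c(p, J) = 0
b(M) = -13*M (b(M) = -13*(M + 0) = -13*M)
-203 - b(G(3, 4)) = -203 - (-13)*(-5) = -203 - 1*65 = -203 - 65 = -268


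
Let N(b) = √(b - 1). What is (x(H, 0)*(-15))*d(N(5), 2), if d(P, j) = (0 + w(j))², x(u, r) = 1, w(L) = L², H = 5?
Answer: -240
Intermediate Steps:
N(b) = √(-1 + b)
d(P, j) = j⁴ (d(P, j) = (0 + j²)² = (j²)² = j⁴)
(x(H, 0)*(-15))*d(N(5), 2) = (1*(-15))*2⁴ = -15*16 = -240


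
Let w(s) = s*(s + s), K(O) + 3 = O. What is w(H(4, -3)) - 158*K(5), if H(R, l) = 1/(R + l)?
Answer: -314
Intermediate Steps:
K(O) = -3 + O
w(s) = 2*s**2 (w(s) = s*(2*s) = 2*s**2)
w(H(4, -3)) - 158*K(5) = 2*(1/(4 - 3))**2 - 158*(-3 + 5) = 2*(1/1)**2 - 158*2 = 2*1**2 - 316 = 2*1 - 316 = 2 - 316 = -314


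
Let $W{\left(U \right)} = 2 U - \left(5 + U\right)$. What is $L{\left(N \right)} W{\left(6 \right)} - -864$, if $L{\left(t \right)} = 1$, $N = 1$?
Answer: $865$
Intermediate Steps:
$W{\left(U \right)} = -5 + U$
$L{\left(N \right)} W{\left(6 \right)} - -864 = 1 \left(-5 + 6\right) - -864 = 1 \cdot 1 + 864 = 1 + 864 = 865$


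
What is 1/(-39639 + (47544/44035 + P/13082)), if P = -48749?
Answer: -576065870/22836199712537 ≈ -2.5226e-5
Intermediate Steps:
1/(-39639 + (47544/44035 + P/13082)) = 1/(-39639 + (47544/44035 - 48749/13082)) = 1/(-39639 - 1524691607/576065870) = 1/(-22836199712537/576065870) = -576065870/22836199712537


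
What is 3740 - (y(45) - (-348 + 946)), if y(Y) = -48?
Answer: 4386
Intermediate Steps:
3740 - (y(45) - (-348 + 946)) = 3740 - (-48 - (-348 + 946)) = 3740 - (-48 - 1*598) = 3740 - (-48 - 598) = 3740 - 1*(-646) = 3740 + 646 = 4386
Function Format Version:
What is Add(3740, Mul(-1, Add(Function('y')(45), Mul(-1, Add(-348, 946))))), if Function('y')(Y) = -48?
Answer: 4386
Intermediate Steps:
Add(3740, Mul(-1, Add(Function('y')(45), Mul(-1, Add(-348, 946))))) = Add(3740, Mul(-1, Add(-48, Mul(-1, Add(-348, 946))))) = Add(3740, Mul(-1, Add(-48, Mul(-1, 598)))) = Add(3740, Mul(-1, Add(-48, -598))) = Add(3740, Mul(-1, -646)) = Add(3740, 646) = 4386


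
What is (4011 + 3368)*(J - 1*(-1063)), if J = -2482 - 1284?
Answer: -19945437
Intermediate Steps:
J = -3766
(4011 + 3368)*(J - 1*(-1063)) = (4011 + 3368)*(-3766 - 1*(-1063)) = 7379*(-3766 + 1063) = 7379*(-2703) = -19945437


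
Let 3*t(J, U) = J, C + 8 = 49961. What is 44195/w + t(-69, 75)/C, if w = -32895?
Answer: -147228628/109546929 ≈ -1.3440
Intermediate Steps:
C = 49953 (C = -8 + 49961 = 49953)
t(J, U) = J/3
44195/w + t(-69, 75)/C = 44195/(-32895) + ((⅓)*(-69))/49953 = 44195*(-1/32895) - 23*1/49953 = -8839/6579 - 23/49953 = -147228628/109546929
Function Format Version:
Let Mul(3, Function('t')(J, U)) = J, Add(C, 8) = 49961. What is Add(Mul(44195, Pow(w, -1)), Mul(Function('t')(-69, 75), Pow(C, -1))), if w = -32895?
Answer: Rational(-147228628, 109546929) ≈ -1.3440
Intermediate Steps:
C = 49953 (C = Add(-8, 49961) = 49953)
Function('t')(J, U) = Mul(Rational(1, 3), J)
Add(Mul(44195, Pow(w, -1)), Mul(Function('t')(-69, 75), Pow(C, -1))) = Add(Mul(44195, Pow(-32895, -1)), Mul(Mul(Rational(1, 3), -69), Pow(49953, -1))) = Add(Mul(44195, Rational(-1, 32895)), Mul(-23, Rational(1, 49953))) = Add(Rational(-8839, 6579), Rational(-23, 49953)) = Rational(-147228628, 109546929)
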